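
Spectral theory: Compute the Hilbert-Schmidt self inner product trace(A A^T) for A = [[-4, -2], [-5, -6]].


trace(A * A^T) = sum of squares of all entries
= (-4)^2 + (-2)^2 + (-5)^2 + (-6)^2
= 16 + 4 + 25 + 36
= 81

81


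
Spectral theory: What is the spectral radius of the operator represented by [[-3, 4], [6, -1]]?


For a 2x2 matrix, eigenvalues satisfy lambda^2 - (trace)*lambda + det = 0
trace = -3 + -1 = -4
det = -3*-1 - 4*6 = -21
discriminant = (-4)^2 - 4*(-21) = 100
spectral radius = max |eigenvalue| = 7.0000

7.0000


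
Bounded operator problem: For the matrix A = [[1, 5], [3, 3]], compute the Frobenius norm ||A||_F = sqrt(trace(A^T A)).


||A||_F^2 = sum a_ij^2
= 1^2 + 5^2 + 3^2 + 3^2
= 1 + 25 + 9 + 9 = 44
||A||_F = sqrt(44) = 6.6332

6.6332


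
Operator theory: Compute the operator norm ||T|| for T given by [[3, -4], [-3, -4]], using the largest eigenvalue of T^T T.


A^T A = [[18, 0], [0, 32]]
trace(A^T A) = 50, det(A^T A) = 576
discriminant = 50^2 - 4*576 = 196
Largest eigenvalue of A^T A = (trace + sqrt(disc))/2 = 32.0000
||T|| = sqrt(32.0000) = 5.6569

5.6569


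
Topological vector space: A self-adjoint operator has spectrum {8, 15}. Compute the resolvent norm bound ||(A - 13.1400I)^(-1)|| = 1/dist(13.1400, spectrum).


dist(13.1400, {8, 15}) = min(|13.1400 - 8|, |13.1400 - 15|)
= min(5.1400, 1.8600) = 1.8600
Resolvent bound = 1/1.8600 = 0.5376

0.5376


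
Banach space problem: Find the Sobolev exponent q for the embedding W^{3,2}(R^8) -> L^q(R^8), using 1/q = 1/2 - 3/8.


Using the Sobolev embedding formula: 1/q = 1/p - k/n
1/q = 1/2 - 3/8 = 1/8
q = 1/(1/8) = 8

8.0000


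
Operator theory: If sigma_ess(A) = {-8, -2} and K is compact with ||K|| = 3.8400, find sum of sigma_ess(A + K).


By Weyl's theorem, the essential spectrum is invariant under compact perturbations.
sigma_ess(A + K) = sigma_ess(A) = {-8, -2}
Sum = -8 + -2 = -10

-10


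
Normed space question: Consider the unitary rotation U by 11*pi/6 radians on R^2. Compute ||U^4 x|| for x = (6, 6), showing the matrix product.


U is a rotation by theta = 11*pi/6
U^4 = rotation by 4*theta = 44*pi/6 = 8*pi/6 (mod 2*pi)
cos(8*pi/6) = -0.5000, sin(8*pi/6) = -0.8660
U^4 x = (-0.5000 * 6 - -0.8660 * 6, -0.8660 * 6 + -0.5000 * 6)
= (2.1962, -8.1962)
||U^4 x|| = sqrt(2.1962^2 + (-8.1962)^2) = sqrt(72.0000) = 8.4853

8.4853


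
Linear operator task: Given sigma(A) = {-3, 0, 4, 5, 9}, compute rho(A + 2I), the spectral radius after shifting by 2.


Spectrum of A + 2I = {-1, 2, 6, 7, 11}
Spectral radius = max |lambda| over the shifted spectrum
= max(1, 2, 6, 7, 11) = 11

11


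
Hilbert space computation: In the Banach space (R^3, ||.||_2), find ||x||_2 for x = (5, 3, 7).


The l^2 norm = (sum |x_i|^2)^(1/2)
Sum of 2th powers = 25 + 9 + 49 = 83
||x||_2 = (83)^(1/2) = 9.1104

9.1104


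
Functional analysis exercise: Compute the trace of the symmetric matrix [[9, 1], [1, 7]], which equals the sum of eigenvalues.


For a self-adjoint (symmetric) matrix, the eigenvalues are real.
The sum of eigenvalues equals the trace of the matrix.
trace = 9 + 7 = 16

16


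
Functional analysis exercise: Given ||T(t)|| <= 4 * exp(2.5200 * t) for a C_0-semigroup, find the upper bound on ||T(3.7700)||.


||T(3.7700)|| <= 4 * exp(2.5200 * 3.7700)
= 4 * exp(9.5004)
= 4 * 13365.0718
= 53460.2872

53460.2872


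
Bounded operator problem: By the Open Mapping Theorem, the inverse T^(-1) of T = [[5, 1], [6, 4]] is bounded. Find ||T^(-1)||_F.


det(T) = 5*4 - 1*6 = 14
T^(-1) = (1/14) * [[4, -1], [-6, 5]] = [[0.2857, -0.0714], [-0.4286, 0.3571]]
||T^(-1)||_F^2 = 0.2857^2 + (-0.0714)^2 + (-0.4286)^2 + 0.3571^2 = 0.3980
||T^(-1)||_F = sqrt(0.3980) = 0.6308

0.6308


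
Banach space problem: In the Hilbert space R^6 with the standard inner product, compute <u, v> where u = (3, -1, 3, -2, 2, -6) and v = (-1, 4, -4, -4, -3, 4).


Computing the standard inner product <u, v> = sum u_i * v_i
= 3*-1 + -1*4 + 3*-4 + -2*-4 + 2*-3 + -6*4
= -3 + -4 + -12 + 8 + -6 + -24
= -41

-41


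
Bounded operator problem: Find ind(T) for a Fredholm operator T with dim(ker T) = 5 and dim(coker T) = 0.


The Fredholm index is defined as ind(T) = dim(ker T) - dim(coker T)
= 5 - 0
= 5

5


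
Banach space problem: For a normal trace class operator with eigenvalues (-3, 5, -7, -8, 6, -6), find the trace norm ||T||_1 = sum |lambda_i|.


For a normal operator, singular values equal |eigenvalues|.
Trace norm = sum |lambda_i| = 3 + 5 + 7 + 8 + 6 + 6
= 35

35


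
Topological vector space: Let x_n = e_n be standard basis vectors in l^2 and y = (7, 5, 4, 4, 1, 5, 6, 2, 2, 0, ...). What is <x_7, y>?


x_7 = e_7 is the standard basis vector with 1 in position 7.
<x_7, y> = y_7 = 6
As n -> infinity, <x_n, y> -> 0, confirming weak convergence of (x_n) to 0.

6


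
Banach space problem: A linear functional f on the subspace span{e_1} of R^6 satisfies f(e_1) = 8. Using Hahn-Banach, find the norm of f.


The norm of f is given by ||f|| = sup_{||x||=1} |f(x)|.
On span{e_1}, ||e_1|| = 1, so ||f|| = |f(e_1)| / ||e_1||
= |8| / 1 = 8.0000

8.0000


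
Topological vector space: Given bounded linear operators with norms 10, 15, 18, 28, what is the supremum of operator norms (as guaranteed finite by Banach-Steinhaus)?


By the Uniform Boundedness Principle, the supremum of norms is finite.
sup_k ||T_k|| = max(10, 15, 18, 28) = 28

28


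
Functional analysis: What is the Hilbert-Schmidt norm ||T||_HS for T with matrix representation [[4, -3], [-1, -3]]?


The Hilbert-Schmidt norm is sqrt(sum of squares of all entries).
Sum of squares = 4^2 + (-3)^2 + (-1)^2 + (-3)^2
= 16 + 9 + 1 + 9 = 35
||T||_HS = sqrt(35) = 5.9161

5.9161


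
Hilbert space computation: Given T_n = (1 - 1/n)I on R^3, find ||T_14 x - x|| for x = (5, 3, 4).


T_14 x - x = (1 - 1/14)x - x = -x/14
||x|| = sqrt(50) = 7.0711
||T_14 x - x|| = ||x||/14 = 7.0711/14 = 0.5051

0.5051


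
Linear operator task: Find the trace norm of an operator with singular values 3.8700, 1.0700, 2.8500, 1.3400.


The nuclear norm is the sum of all singular values.
||T||_1 = 3.8700 + 1.0700 + 2.8500 + 1.3400
= 9.1300

9.1300


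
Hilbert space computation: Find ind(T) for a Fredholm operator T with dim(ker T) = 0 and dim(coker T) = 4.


The Fredholm index is defined as ind(T) = dim(ker T) - dim(coker T)
= 0 - 4
= -4

-4


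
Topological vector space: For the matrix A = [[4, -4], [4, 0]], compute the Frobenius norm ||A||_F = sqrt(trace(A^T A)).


||A||_F^2 = sum a_ij^2
= 4^2 + (-4)^2 + 4^2 + 0^2
= 16 + 16 + 16 + 0 = 48
||A||_F = sqrt(48) = 6.9282

6.9282


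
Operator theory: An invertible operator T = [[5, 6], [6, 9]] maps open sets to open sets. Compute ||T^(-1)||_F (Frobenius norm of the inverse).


det(T) = 5*9 - 6*6 = 9
T^(-1) = (1/9) * [[9, -6], [-6, 5]] = [[1.0000, -0.6667], [-0.6667, 0.5556]]
||T^(-1)||_F^2 = 1.0000^2 + (-0.6667)^2 + (-0.6667)^2 + 0.5556^2 = 2.1975
||T^(-1)||_F = sqrt(2.1975) = 1.4824

1.4824


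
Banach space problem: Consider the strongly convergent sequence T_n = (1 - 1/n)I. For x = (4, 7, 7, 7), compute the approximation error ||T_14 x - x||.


T_14 x - x = (1 - 1/14)x - x = -x/14
||x|| = sqrt(163) = 12.7671
||T_14 x - x|| = ||x||/14 = 12.7671/14 = 0.9119

0.9119


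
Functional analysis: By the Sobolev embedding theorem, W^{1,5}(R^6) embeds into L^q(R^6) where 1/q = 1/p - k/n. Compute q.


Using the Sobolev embedding formula: 1/q = 1/p - k/n
1/q = 1/5 - 1/6 = 1/30
q = 1/(1/30) = 30

30.0000


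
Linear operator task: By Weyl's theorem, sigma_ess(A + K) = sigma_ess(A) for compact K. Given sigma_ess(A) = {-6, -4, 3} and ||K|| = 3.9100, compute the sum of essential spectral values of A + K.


By Weyl's theorem, the essential spectrum is invariant under compact perturbations.
sigma_ess(A + K) = sigma_ess(A) = {-6, -4, 3}
Sum = -6 + -4 + 3 = -7

-7


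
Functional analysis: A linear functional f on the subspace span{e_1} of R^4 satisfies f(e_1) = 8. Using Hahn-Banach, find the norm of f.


The norm of f is given by ||f|| = sup_{||x||=1} |f(x)|.
On span{e_1}, ||e_1|| = 1, so ||f|| = |f(e_1)| / ||e_1||
= |8| / 1 = 8.0000

8.0000


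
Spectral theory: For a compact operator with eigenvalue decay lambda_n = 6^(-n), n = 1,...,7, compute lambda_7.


The eigenvalue formula gives lambda_7 = 1/6^7
= 1/279936
= 3.5722e-06

3.5722e-06


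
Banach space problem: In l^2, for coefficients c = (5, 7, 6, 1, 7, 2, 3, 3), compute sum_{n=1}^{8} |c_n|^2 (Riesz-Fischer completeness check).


sum |c_n|^2 = 5^2 + 7^2 + 6^2 + 1^2 + 7^2 + 2^2 + 3^2 + 3^2
= 25 + 49 + 36 + 1 + 49 + 4 + 9 + 9
= 182

182


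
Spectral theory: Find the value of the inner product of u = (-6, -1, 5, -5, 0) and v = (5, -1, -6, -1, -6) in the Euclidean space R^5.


Computing the standard inner product <u, v> = sum u_i * v_i
= -6*5 + -1*-1 + 5*-6 + -5*-1 + 0*-6
= -30 + 1 + -30 + 5 + 0
= -54

-54


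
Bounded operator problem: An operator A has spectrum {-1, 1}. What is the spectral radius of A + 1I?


Spectrum of A + 1I = {0, 2}
Spectral radius = max |lambda| over the shifted spectrum
= max(0, 2) = 2

2


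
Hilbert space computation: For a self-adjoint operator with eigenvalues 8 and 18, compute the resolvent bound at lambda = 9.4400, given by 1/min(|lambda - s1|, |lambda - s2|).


dist(9.4400, {8, 18}) = min(|9.4400 - 8|, |9.4400 - 18|)
= min(1.4400, 8.5600) = 1.4400
Resolvent bound = 1/1.4400 = 0.6944

0.6944


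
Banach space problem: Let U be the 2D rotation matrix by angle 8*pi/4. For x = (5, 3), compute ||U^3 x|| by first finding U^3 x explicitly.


U is a rotation by theta = 8*pi/4
U^3 = rotation by 3*theta = 24*pi/4 = 0*pi/4 (mod 2*pi)
cos(0*pi/4) = 1.0000, sin(0*pi/4) = 0.0000
U^3 x = (1.0000 * 5 - 0.0000 * 3, 0.0000 * 5 + 1.0000 * 3)
= (5.0000, 3.0000)
||U^3 x|| = sqrt(5.0000^2 + 3.0000^2) = sqrt(34.0000) = 5.8310

5.8310


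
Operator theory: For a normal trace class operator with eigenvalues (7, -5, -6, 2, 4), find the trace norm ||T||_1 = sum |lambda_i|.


For a normal operator, singular values equal |eigenvalues|.
Trace norm = sum |lambda_i| = 7 + 5 + 6 + 2 + 4
= 24

24


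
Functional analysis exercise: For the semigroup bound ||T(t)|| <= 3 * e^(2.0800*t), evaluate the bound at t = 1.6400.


||T(1.6400)|| <= 3 * exp(2.0800 * 1.6400)
= 3 * exp(3.4112)
= 3 * 30.3016
= 90.9048

90.9048


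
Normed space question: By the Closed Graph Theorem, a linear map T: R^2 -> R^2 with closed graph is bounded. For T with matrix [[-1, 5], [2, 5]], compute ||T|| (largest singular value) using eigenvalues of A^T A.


A^T A = [[5, 5], [5, 50]]
trace(A^T A) = 55, det(A^T A) = 225
discriminant = 55^2 - 4*225 = 2125
Largest eigenvalue of A^T A = (trace + sqrt(disc))/2 = 50.5489
||T|| = sqrt(50.5489) = 7.1098

7.1098


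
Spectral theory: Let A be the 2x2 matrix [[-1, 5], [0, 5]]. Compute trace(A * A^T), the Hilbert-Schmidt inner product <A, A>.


trace(A * A^T) = sum of squares of all entries
= (-1)^2 + 5^2 + 0^2 + 5^2
= 1 + 25 + 0 + 25
= 51

51


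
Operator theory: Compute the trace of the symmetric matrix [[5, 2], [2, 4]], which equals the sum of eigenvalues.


For a self-adjoint (symmetric) matrix, the eigenvalues are real.
The sum of eigenvalues equals the trace of the matrix.
trace = 5 + 4 = 9

9


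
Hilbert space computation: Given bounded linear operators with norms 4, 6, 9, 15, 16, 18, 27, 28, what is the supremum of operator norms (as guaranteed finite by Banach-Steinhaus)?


By the Uniform Boundedness Principle, the supremum of norms is finite.
sup_k ||T_k|| = max(4, 6, 9, 15, 16, 18, 27, 28) = 28

28


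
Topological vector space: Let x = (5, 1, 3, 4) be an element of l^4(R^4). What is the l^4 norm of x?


The l^4 norm = (sum |x_i|^4)^(1/4)
Sum of 4th powers = 625 + 1 + 81 + 256 = 963
||x||_4 = (963)^(1/4) = 5.5707

5.5707


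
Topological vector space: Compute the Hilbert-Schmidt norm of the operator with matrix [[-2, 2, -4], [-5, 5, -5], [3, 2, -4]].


The Hilbert-Schmidt norm is sqrt(sum of squares of all entries).
Sum of squares = (-2)^2 + 2^2 + (-4)^2 + (-5)^2 + 5^2 + (-5)^2 + 3^2 + 2^2 + (-4)^2
= 4 + 4 + 16 + 25 + 25 + 25 + 9 + 4 + 16 = 128
||T||_HS = sqrt(128) = 11.3137

11.3137


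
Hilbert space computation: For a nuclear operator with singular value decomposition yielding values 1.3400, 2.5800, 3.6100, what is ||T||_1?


The nuclear norm is the sum of all singular values.
||T||_1 = 1.3400 + 2.5800 + 3.6100
= 7.5300

7.5300


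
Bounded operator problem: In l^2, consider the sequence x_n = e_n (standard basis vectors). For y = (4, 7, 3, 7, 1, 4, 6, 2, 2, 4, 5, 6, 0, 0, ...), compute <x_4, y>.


x_4 = e_4 is the standard basis vector with 1 in position 4.
<x_4, y> = y_4 = 7
As n -> infinity, <x_n, y> -> 0, confirming weak convergence of (x_n) to 0.

7


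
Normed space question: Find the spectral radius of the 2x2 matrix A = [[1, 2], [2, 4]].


For a 2x2 matrix, eigenvalues satisfy lambda^2 - (trace)*lambda + det = 0
trace = 1 + 4 = 5
det = 1*4 - 2*2 = 0
discriminant = 5^2 - 4*(0) = 25
spectral radius = max |eigenvalue| = 5.0000

5.0000


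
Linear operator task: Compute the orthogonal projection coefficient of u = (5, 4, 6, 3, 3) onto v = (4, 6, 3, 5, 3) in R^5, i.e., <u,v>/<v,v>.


Computing <u,v> = 5*4 + 4*6 + 6*3 + 3*5 + 3*3 = 86
Computing <v,v> = 4^2 + 6^2 + 3^2 + 5^2 + 3^2 = 95
Projection coefficient = 86/95 = 0.9053

0.9053


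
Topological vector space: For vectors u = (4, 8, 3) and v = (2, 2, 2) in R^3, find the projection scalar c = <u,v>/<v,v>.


Computing <u,v> = 4*2 + 8*2 + 3*2 = 30
Computing <v,v> = 2^2 + 2^2 + 2^2 = 12
Projection coefficient = 30/12 = 2.5000

2.5000


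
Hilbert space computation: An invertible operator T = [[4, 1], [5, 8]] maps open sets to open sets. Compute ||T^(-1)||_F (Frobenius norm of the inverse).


det(T) = 4*8 - 1*5 = 27
T^(-1) = (1/27) * [[8, -1], [-5, 4]] = [[0.2963, -0.0370], [-0.1852, 0.1481]]
||T^(-1)||_F^2 = 0.2963^2 + (-0.0370)^2 + (-0.1852)^2 + 0.1481^2 = 0.1454
||T^(-1)||_F = sqrt(0.1454) = 0.3813

0.3813


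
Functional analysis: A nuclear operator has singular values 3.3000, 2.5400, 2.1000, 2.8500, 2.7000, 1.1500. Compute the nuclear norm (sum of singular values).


The nuclear norm is the sum of all singular values.
||T||_1 = 3.3000 + 2.5400 + 2.1000 + 2.8500 + 2.7000 + 1.1500
= 14.6400

14.6400


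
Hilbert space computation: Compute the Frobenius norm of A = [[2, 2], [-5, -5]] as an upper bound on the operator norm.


||A||_F^2 = sum a_ij^2
= 2^2 + 2^2 + (-5)^2 + (-5)^2
= 4 + 4 + 25 + 25 = 58
||A||_F = sqrt(58) = 7.6158

7.6158


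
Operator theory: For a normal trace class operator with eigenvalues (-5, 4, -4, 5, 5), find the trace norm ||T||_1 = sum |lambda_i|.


For a normal operator, singular values equal |eigenvalues|.
Trace norm = sum |lambda_i| = 5 + 4 + 4 + 5 + 5
= 23

23


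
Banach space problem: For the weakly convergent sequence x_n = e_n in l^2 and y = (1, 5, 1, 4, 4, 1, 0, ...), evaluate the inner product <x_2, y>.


x_2 = e_2 is the standard basis vector with 1 in position 2.
<x_2, y> = y_2 = 5
As n -> infinity, <x_n, y> -> 0, confirming weak convergence of (x_n) to 0.

5


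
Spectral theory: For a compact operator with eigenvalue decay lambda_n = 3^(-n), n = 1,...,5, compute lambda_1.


The eigenvalue formula gives lambda_1 = 1/3^1
= 1/3
= 0.3333

0.3333


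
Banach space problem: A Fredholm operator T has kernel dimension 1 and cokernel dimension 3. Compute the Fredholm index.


The Fredholm index is defined as ind(T) = dim(ker T) - dim(coker T)
= 1 - 3
= -2

-2


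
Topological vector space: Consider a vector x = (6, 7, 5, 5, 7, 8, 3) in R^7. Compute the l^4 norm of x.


The l^4 norm = (sum |x_i|^4)^(1/4)
Sum of 4th powers = 1296 + 2401 + 625 + 625 + 2401 + 4096 + 81 = 11525
||x||_4 = (11525)^(1/4) = 10.3612

10.3612


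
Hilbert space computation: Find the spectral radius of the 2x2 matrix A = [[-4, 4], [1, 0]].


For a 2x2 matrix, eigenvalues satisfy lambda^2 - (trace)*lambda + det = 0
trace = -4 + 0 = -4
det = -4*0 - 4*1 = -4
discriminant = (-4)^2 - 4*(-4) = 32
spectral radius = max |eigenvalue| = 4.8284

4.8284


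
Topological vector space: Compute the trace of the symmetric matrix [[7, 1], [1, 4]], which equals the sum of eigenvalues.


For a self-adjoint (symmetric) matrix, the eigenvalues are real.
The sum of eigenvalues equals the trace of the matrix.
trace = 7 + 4 = 11

11


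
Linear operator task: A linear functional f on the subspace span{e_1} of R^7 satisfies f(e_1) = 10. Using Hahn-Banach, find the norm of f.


The norm of f is given by ||f|| = sup_{||x||=1} |f(x)|.
On span{e_1}, ||e_1|| = 1, so ||f|| = |f(e_1)| / ||e_1||
= |10| / 1 = 10.0000

10.0000


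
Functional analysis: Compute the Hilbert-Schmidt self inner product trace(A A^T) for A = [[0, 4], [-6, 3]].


trace(A * A^T) = sum of squares of all entries
= 0^2 + 4^2 + (-6)^2 + 3^2
= 0 + 16 + 36 + 9
= 61

61


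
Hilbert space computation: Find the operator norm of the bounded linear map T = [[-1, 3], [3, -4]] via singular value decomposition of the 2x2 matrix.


A^T A = [[10, -15], [-15, 25]]
trace(A^T A) = 35, det(A^T A) = 25
discriminant = 35^2 - 4*25 = 1125
Largest eigenvalue of A^T A = (trace + sqrt(disc))/2 = 34.2705
||T|| = sqrt(34.2705) = 5.8541

5.8541


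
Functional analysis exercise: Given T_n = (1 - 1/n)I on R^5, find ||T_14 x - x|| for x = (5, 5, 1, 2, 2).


T_14 x - x = (1 - 1/14)x - x = -x/14
||x|| = sqrt(59) = 7.6811
||T_14 x - x|| = ||x||/14 = 7.6811/14 = 0.5487

0.5487


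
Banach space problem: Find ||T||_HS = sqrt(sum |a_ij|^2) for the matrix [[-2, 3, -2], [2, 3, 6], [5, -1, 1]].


The Hilbert-Schmidt norm is sqrt(sum of squares of all entries).
Sum of squares = (-2)^2 + 3^2 + (-2)^2 + 2^2 + 3^2 + 6^2 + 5^2 + (-1)^2 + 1^2
= 4 + 9 + 4 + 4 + 9 + 36 + 25 + 1 + 1 = 93
||T||_HS = sqrt(93) = 9.6437

9.6437


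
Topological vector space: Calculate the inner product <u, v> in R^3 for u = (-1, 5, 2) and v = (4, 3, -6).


Computing the standard inner product <u, v> = sum u_i * v_i
= -1*4 + 5*3 + 2*-6
= -4 + 15 + -12
= -1

-1


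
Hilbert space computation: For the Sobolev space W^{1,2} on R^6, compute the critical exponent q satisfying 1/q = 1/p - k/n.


Using the Sobolev embedding formula: 1/q = 1/p - k/n
1/q = 1/2 - 1/6 = 1/3
q = 1/(1/3) = 3

3.0000


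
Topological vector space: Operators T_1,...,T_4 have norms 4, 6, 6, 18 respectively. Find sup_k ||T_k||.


By the Uniform Boundedness Principle, the supremum of norms is finite.
sup_k ||T_k|| = max(4, 6, 6, 18) = 18

18


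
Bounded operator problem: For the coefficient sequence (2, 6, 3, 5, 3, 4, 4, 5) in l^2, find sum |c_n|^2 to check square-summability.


sum |c_n|^2 = 2^2 + 6^2 + 3^2 + 5^2 + 3^2 + 4^2 + 4^2 + 5^2
= 4 + 36 + 9 + 25 + 9 + 16 + 16 + 25
= 140

140


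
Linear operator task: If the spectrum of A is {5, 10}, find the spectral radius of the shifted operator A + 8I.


Spectrum of A + 8I = {13, 18}
Spectral radius = max |lambda| over the shifted spectrum
= max(13, 18) = 18

18


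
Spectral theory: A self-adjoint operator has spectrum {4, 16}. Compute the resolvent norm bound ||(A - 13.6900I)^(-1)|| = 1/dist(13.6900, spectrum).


dist(13.6900, {4, 16}) = min(|13.6900 - 4|, |13.6900 - 16|)
= min(9.6900, 2.3100) = 2.3100
Resolvent bound = 1/2.3100 = 0.4329

0.4329


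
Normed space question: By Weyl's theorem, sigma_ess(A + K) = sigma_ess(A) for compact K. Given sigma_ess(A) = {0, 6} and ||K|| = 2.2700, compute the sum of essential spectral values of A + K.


By Weyl's theorem, the essential spectrum is invariant under compact perturbations.
sigma_ess(A + K) = sigma_ess(A) = {0, 6}
Sum = 0 + 6 = 6

6


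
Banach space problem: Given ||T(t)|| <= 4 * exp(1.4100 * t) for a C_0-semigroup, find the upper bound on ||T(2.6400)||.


||T(2.6400)|| <= 4 * exp(1.4100 * 2.6400)
= 4 * exp(3.7224)
= 4 * 41.3635
= 165.4542

165.4542


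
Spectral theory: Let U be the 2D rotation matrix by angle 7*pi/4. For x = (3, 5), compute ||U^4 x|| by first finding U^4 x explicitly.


U is a rotation by theta = 7*pi/4
U^4 = rotation by 4*theta = 28*pi/4 = 4*pi/4 (mod 2*pi)
cos(4*pi/4) = -1.0000, sin(4*pi/4) = 0.0000
U^4 x = (-1.0000 * 3 - 0.0000 * 5, 0.0000 * 3 + -1.0000 * 5)
= (-3.0000, -5.0000)
||U^4 x|| = sqrt((-3.0000)^2 + (-5.0000)^2) = sqrt(34.0000) = 5.8310

5.8310


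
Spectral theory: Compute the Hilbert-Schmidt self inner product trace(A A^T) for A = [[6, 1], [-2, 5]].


trace(A * A^T) = sum of squares of all entries
= 6^2 + 1^2 + (-2)^2 + 5^2
= 36 + 1 + 4 + 25
= 66

66


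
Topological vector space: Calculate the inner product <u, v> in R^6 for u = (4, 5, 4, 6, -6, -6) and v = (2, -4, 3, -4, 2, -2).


Computing the standard inner product <u, v> = sum u_i * v_i
= 4*2 + 5*-4 + 4*3 + 6*-4 + -6*2 + -6*-2
= 8 + -20 + 12 + -24 + -12 + 12
= -24

-24


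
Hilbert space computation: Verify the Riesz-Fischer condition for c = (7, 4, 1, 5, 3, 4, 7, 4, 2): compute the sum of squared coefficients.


sum |c_n|^2 = 7^2 + 4^2 + 1^2 + 5^2 + 3^2 + 4^2 + 7^2 + 4^2 + 2^2
= 49 + 16 + 1 + 25 + 9 + 16 + 49 + 16 + 4
= 185

185


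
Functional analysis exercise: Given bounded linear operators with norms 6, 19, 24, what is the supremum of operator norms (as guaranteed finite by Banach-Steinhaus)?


By the Uniform Boundedness Principle, the supremum of norms is finite.
sup_k ||T_k|| = max(6, 19, 24) = 24

24


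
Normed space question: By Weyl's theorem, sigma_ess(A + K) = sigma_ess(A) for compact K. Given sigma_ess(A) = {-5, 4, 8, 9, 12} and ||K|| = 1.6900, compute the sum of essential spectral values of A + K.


By Weyl's theorem, the essential spectrum is invariant under compact perturbations.
sigma_ess(A + K) = sigma_ess(A) = {-5, 4, 8, 9, 12}
Sum = -5 + 4 + 8 + 9 + 12 = 28

28


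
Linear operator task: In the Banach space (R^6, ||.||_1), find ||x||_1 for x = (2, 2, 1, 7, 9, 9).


The l^1 norm equals the sum of absolute values of all components.
||x||_1 = 2 + 2 + 1 + 7 + 9 + 9
= 30

30.0000


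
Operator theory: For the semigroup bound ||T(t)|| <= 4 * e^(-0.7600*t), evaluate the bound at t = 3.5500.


||T(3.5500)|| <= 4 * exp(-0.7600 * 3.5500)
= 4 * exp(-2.6980)
= 4 * 0.0673
= 0.2694

0.2694


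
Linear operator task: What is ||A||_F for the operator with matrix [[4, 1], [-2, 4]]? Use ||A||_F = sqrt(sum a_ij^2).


||A||_F^2 = sum a_ij^2
= 4^2 + 1^2 + (-2)^2 + 4^2
= 16 + 1 + 4 + 16 = 37
||A||_F = sqrt(37) = 6.0828

6.0828


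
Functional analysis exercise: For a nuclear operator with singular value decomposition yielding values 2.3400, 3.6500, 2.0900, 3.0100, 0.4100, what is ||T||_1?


The nuclear norm is the sum of all singular values.
||T||_1 = 2.3400 + 3.6500 + 2.0900 + 3.0100 + 0.4100
= 11.5000

11.5000


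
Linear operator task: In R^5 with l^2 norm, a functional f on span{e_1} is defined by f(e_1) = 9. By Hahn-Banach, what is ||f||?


The norm of f is given by ||f|| = sup_{||x||=1} |f(x)|.
On span{e_1}, ||e_1|| = 1, so ||f|| = |f(e_1)| / ||e_1||
= |9| / 1 = 9.0000

9.0000


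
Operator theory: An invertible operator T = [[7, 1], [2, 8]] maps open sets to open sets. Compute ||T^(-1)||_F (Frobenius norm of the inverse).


det(T) = 7*8 - 1*2 = 54
T^(-1) = (1/54) * [[8, -1], [-2, 7]] = [[0.1481, -0.0185], [-0.0370, 0.1296]]
||T^(-1)||_F^2 = 0.1481^2 + (-0.0185)^2 + (-0.0370)^2 + 0.1296^2 = 0.0405
||T^(-1)||_F = sqrt(0.0405) = 0.2012

0.2012


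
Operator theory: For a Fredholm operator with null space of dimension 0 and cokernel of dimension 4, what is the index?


The Fredholm index is defined as ind(T) = dim(ker T) - dim(coker T)
= 0 - 4
= -4

-4


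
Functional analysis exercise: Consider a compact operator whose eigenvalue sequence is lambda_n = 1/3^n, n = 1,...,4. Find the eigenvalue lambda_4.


The eigenvalue formula gives lambda_4 = 1/3^4
= 1/81
= 0.0123

0.0123


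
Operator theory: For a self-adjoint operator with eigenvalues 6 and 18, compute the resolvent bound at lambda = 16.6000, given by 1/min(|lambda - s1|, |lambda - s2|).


dist(16.6000, {6, 18}) = min(|16.6000 - 6|, |16.6000 - 18|)
= min(10.6000, 1.4000) = 1.4000
Resolvent bound = 1/1.4000 = 0.7143

0.7143


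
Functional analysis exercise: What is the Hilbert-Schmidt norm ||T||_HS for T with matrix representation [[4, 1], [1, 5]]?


The Hilbert-Schmidt norm is sqrt(sum of squares of all entries).
Sum of squares = 4^2 + 1^2 + 1^2 + 5^2
= 16 + 1 + 1 + 25 = 43
||T||_HS = sqrt(43) = 6.5574

6.5574


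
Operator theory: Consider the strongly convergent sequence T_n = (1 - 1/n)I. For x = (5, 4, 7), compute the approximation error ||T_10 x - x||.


T_10 x - x = (1 - 1/10)x - x = -x/10
||x|| = sqrt(90) = 9.4868
||T_10 x - x|| = ||x||/10 = 9.4868/10 = 0.9487

0.9487


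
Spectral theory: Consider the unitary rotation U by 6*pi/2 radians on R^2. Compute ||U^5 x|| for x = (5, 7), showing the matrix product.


U is a rotation by theta = 6*pi/2
U^5 = rotation by 5*theta = 30*pi/2 = 2*pi/2 (mod 2*pi)
cos(2*pi/2) = -1.0000, sin(2*pi/2) = 0.0000
U^5 x = (-1.0000 * 5 - 0.0000 * 7, 0.0000 * 5 + -1.0000 * 7)
= (-5.0000, -7.0000)
||U^5 x|| = sqrt((-5.0000)^2 + (-7.0000)^2) = sqrt(74.0000) = 8.6023

8.6023


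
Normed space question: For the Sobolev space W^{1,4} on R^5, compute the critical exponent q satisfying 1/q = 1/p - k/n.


Using the Sobolev embedding formula: 1/q = 1/p - k/n
1/q = 1/4 - 1/5 = 1/20
q = 1/(1/20) = 20

20.0000


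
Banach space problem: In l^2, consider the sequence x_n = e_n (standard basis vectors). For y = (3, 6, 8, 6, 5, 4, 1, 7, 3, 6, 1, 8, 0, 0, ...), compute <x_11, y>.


x_11 = e_11 is the standard basis vector with 1 in position 11.
<x_11, y> = y_11 = 1
As n -> infinity, <x_n, y> -> 0, confirming weak convergence of (x_n) to 0.

1


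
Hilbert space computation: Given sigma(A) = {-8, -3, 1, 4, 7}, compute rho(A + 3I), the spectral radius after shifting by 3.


Spectrum of A + 3I = {-5, 0, 4, 7, 10}
Spectral radius = max |lambda| over the shifted spectrum
= max(5, 0, 4, 7, 10) = 10

10


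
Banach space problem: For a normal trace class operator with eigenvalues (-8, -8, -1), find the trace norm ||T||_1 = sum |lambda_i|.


For a normal operator, singular values equal |eigenvalues|.
Trace norm = sum |lambda_i| = 8 + 8 + 1
= 17

17


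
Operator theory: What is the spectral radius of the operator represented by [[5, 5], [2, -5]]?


For a 2x2 matrix, eigenvalues satisfy lambda^2 - (trace)*lambda + det = 0
trace = 5 + -5 = 0
det = 5*-5 - 5*2 = -35
discriminant = 0^2 - 4*(-35) = 140
spectral radius = max |eigenvalue| = 5.9161

5.9161


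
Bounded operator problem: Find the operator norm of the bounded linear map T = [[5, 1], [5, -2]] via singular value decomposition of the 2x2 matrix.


A^T A = [[50, -5], [-5, 5]]
trace(A^T A) = 55, det(A^T A) = 225
discriminant = 55^2 - 4*225 = 2125
Largest eigenvalue of A^T A = (trace + sqrt(disc))/2 = 50.5489
||T|| = sqrt(50.5489) = 7.1098

7.1098


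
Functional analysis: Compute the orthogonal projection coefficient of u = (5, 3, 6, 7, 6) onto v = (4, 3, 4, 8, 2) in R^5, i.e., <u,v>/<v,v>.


Computing <u,v> = 5*4 + 3*3 + 6*4 + 7*8 + 6*2 = 121
Computing <v,v> = 4^2 + 3^2 + 4^2 + 8^2 + 2^2 = 109
Projection coefficient = 121/109 = 1.1101

1.1101


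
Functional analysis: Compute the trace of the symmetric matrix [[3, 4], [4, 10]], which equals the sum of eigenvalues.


For a self-adjoint (symmetric) matrix, the eigenvalues are real.
The sum of eigenvalues equals the trace of the matrix.
trace = 3 + 10 = 13

13


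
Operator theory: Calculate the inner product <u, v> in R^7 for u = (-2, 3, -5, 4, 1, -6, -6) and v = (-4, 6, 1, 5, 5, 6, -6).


Computing the standard inner product <u, v> = sum u_i * v_i
= -2*-4 + 3*6 + -5*1 + 4*5 + 1*5 + -6*6 + -6*-6
= 8 + 18 + -5 + 20 + 5 + -36 + 36
= 46

46


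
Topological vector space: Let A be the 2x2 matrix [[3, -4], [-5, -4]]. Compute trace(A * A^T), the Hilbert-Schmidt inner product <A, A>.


trace(A * A^T) = sum of squares of all entries
= 3^2 + (-4)^2 + (-5)^2 + (-4)^2
= 9 + 16 + 25 + 16
= 66

66


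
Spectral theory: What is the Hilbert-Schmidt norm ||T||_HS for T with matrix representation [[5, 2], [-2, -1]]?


The Hilbert-Schmidt norm is sqrt(sum of squares of all entries).
Sum of squares = 5^2 + 2^2 + (-2)^2 + (-1)^2
= 25 + 4 + 4 + 1 = 34
||T||_HS = sqrt(34) = 5.8310

5.8310


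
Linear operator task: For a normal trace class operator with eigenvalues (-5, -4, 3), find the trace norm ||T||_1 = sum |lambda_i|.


For a normal operator, singular values equal |eigenvalues|.
Trace norm = sum |lambda_i| = 5 + 4 + 3
= 12

12


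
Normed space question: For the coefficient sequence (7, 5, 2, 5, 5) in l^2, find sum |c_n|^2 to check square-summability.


sum |c_n|^2 = 7^2 + 5^2 + 2^2 + 5^2 + 5^2
= 49 + 25 + 4 + 25 + 25
= 128

128


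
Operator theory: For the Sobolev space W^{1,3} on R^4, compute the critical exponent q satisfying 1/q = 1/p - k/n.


Using the Sobolev embedding formula: 1/q = 1/p - k/n
1/q = 1/3 - 1/4 = 1/12
q = 1/(1/12) = 12

12.0000


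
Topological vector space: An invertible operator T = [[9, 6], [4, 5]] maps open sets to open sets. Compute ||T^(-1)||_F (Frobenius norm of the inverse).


det(T) = 9*5 - 6*4 = 21
T^(-1) = (1/21) * [[5, -6], [-4, 9]] = [[0.2381, -0.2857], [-0.1905, 0.4286]]
||T^(-1)||_F^2 = 0.2381^2 + (-0.2857)^2 + (-0.1905)^2 + 0.4286^2 = 0.3583
||T^(-1)||_F = sqrt(0.3583) = 0.5986

0.5986


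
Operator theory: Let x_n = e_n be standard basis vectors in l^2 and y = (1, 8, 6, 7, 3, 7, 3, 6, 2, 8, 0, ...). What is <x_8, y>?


x_8 = e_8 is the standard basis vector with 1 in position 8.
<x_8, y> = y_8 = 6
As n -> infinity, <x_n, y> -> 0, confirming weak convergence of (x_n) to 0.

6


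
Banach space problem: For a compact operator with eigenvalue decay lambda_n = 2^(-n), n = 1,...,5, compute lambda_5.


The eigenvalue formula gives lambda_5 = 1/2^5
= 1/32
= 0.0312

0.0312


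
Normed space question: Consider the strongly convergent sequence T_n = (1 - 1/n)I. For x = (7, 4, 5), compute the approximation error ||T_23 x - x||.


T_23 x - x = (1 - 1/23)x - x = -x/23
||x|| = sqrt(90) = 9.4868
||T_23 x - x|| = ||x||/23 = 9.4868/23 = 0.4125

0.4125


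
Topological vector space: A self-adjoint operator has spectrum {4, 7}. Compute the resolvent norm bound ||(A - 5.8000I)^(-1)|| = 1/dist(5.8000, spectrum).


dist(5.8000, {4, 7}) = min(|5.8000 - 4|, |5.8000 - 7|)
= min(1.8000, 1.2000) = 1.2000
Resolvent bound = 1/1.2000 = 0.8333

0.8333


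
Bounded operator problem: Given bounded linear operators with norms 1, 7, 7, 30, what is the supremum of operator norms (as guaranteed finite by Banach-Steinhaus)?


By the Uniform Boundedness Principle, the supremum of norms is finite.
sup_k ||T_k|| = max(1, 7, 7, 30) = 30

30


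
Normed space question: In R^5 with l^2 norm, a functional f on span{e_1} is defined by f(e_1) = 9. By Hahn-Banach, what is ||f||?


The norm of f is given by ||f|| = sup_{||x||=1} |f(x)|.
On span{e_1}, ||e_1|| = 1, so ||f|| = |f(e_1)| / ||e_1||
= |9| / 1 = 9.0000

9.0000


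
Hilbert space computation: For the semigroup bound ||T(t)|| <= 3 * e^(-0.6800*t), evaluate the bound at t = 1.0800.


||T(1.0800)|| <= 3 * exp(-0.6800 * 1.0800)
= 3 * exp(-0.7344)
= 3 * 0.4798
= 1.4394

1.4394


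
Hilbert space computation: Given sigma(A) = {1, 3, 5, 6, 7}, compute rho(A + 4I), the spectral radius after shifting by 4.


Spectrum of A + 4I = {5, 7, 9, 10, 11}
Spectral radius = max |lambda| over the shifted spectrum
= max(5, 7, 9, 10, 11) = 11

11


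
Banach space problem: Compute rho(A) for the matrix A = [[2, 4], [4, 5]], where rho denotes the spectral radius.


For a 2x2 matrix, eigenvalues satisfy lambda^2 - (trace)*lambda + det = 0
trace = 2 + 5 = 7
det = 2*5 - 4*4 = -6
discriminant = 7^2 - 4*(-6) = 73
spectral radius = max |eigenvalue| = 7.7720

7.7720


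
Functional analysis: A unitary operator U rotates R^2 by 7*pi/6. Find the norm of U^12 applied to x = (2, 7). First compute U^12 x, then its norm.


U is a rotation by theta = 7*pi/6
U^12 = rotation by 12*theta = 84*pi/6 = 0*pi/6 (mod 2*pi)
cos(0*pi/6) = 1.0000, sin(0*pi/6) = 0.0000
U^12 x = (1.0000 * 2 - 0.0000 * 7, 0.0000 * 2 + 1.0000 * 7)
= (2.0000, 7.0000)
||U^12 x|| = sqrt(2.0000^2 + 7.0000^2) = sqrt(53.0000) = 7.2801

7.2801


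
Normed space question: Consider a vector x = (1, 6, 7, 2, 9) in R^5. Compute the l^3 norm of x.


The l^3 norm = (sum |x_i|^3)^(1/3)
Sum of 3th powers = 1 + 216 + 343 + 8 + 729 = 1297
||x||_3 = (1297)^(1/3) = 10.9055

10.9055


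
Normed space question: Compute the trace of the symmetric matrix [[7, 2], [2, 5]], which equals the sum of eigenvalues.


For a self-adjoint (symmetric) matrix, the eigenvalues are real.
The sum of eigenvalues equals the trace of the matrix.
trace = 7 + 5 = 12

12


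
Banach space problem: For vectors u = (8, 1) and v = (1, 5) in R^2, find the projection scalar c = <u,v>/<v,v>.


Computing <u,v> = 8*1 + 1*5 = 13
Computing <v,v> = 1^2 + 5^2 = 26
Projection coefficient = 13/26 = 0.5000

0.5000


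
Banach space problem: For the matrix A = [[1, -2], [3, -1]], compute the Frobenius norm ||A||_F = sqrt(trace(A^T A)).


||A||_F^2 = sum a_ij^2
= 1^2 + (-2)^2 + 3^2 + (-1)^2
= 1 + 4 + 9 + 1 = 15
||A||_F = sqrt(15) = 3.8730

3.8730


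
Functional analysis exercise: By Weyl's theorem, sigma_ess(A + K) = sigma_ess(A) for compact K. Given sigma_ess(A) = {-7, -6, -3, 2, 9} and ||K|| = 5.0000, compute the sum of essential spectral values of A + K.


By Weyl's theorem, the essential spectrum is invariant under compact perturbations.
sigma_ess(A + K) = sigma_ess(A) = {-7, -6, -3, 2, 9}
Sum = -7 + -6 + -3 + 2 + 9 = -5

-5


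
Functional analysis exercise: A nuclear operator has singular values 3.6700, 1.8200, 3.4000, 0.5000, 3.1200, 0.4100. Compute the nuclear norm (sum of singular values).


The nuclear norm is the sum of all singular values.
||T||_1 = 3.6700 + 1.8200 + 3.4000 + 0.5000 + 3.1200 + 0.4100
= 12.9200

12.9200


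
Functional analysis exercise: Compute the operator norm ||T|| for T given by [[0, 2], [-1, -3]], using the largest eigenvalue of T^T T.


A^T A = [[1, 3], [3, 13]]
trace(A^T A) = 14, det(A^T A) = 4
discriminant = 14^2 - 4*4 = 180
Largest eigenvalue of A^T A = (trace + sqrt(disc))/2 = 13.7082
||T|| = sqrt(13.7082) = 3.7025

3.7025


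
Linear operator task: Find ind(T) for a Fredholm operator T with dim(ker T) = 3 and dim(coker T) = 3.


The Fredholm index is defined as ind(T) = dim(ker T) - dim(coker T)
= 3 - 3
= 0

0


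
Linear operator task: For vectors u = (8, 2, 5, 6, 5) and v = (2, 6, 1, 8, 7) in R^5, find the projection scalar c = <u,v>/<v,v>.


Computing <u,v> = 8*2 + 2*6 + 5*1 + 6*8 + 5*7 = 116
Computing <v,v> = 2^2 + 6^2 + 1^2 + 8^2 + 7^2 = 154
Projection coefficient = 116/154 = 0.7532

0.7532


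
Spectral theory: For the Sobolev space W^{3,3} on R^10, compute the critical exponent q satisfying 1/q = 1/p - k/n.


Using the Sobolev embedding formula: 1/q = 1/p - k/n
1/q = 1/3 - 3/10 = 1/30
q = 1/(1/30) = 30

30.0000


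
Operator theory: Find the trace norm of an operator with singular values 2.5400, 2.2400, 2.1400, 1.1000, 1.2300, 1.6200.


The nuclear norm is the sum of all singular values.
||T||_1 = 2.5400 + 2.2400 + 2.1400 + 1.1000 + 1.2300 + 1.6200
= 10.8700

10.8700


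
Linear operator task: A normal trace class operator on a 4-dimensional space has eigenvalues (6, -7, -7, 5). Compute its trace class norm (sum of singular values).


For a normal operator, singular values equal |eigenvalues|.
Trace norm = sum |lambda_i| = 6 + 7 + 7 + 5
= 25

25


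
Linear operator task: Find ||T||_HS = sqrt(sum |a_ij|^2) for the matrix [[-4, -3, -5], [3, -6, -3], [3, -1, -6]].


The Hilbert-Schmidt norm is sqrt(sum of squares of all entries).
Sum of squares = (-4)^2 + (-3)^2 + (-5)^2 + 3^2 + (-6)^2 + (-3)^2 + 3^2 + (-1)^2 + (-6)^2
= 16 + 9 + 25 + 9 + 36 + 9 + 9 + 1 + 36 = 150
||T||_HS = sqrt(150) = 12.2474

12.2474


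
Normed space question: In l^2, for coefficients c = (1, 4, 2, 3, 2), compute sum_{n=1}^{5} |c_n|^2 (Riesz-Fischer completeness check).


sum |c_n|^2 = 1^2 + 4^2 + 2^2 + 3^2 + 2^2
= 1 + 16 + 4 + 9 + 4
= 34

34


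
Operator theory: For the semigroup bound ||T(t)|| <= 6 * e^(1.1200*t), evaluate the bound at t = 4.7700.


||T(4.7700)|| <= 6 * exp(1.1200 * 4.7700)
= 6 * exp(5.3424)
= 6 * 209.0137
= 1254.0825

1254.0825


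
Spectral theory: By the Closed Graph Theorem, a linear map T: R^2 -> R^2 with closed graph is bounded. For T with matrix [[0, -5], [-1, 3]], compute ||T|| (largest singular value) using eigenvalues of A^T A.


A^T A = [[1, -3], [-3, 34]]
trace(A^T A) = 35, det(A^T A) = 25
discriminant = 35^2 - 4*25 = 1125
Largest eigenvalue of A^T A = (trace + sqrt(disc))/2 = 34.2705
||T|| = sqrt(34.2705) = 5.8541

5.8541


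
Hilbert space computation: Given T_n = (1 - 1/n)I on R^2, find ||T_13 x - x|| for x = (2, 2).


T_13 x - x = (1 - 1/13)x - x = -x/13
||x|| = sqrt(8) = 2.8284
||T_13 x - x|| = ||x||/13 = 2.8284/13 = 0.2176

0.2176


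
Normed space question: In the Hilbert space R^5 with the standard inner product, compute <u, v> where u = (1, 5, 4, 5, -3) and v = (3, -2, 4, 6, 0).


Computing the standard inner product <u, v> = sum u_i * v_i
= 1*3 + 5*-2 + 4*4 + 5*6 + -3*0
= 3 + -10 + 16 + 30 + 0
= 39

39


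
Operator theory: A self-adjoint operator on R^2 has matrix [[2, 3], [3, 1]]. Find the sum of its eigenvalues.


For a self-adjoint (symmetric) matrix, the eigenvalues are real.
The sum of eigenvalues equals the trace of the matrix.
trace = 2 + 1 = 3

3


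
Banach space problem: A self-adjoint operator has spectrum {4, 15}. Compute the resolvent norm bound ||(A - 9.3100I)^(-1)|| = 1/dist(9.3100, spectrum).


dist(9.3100, {4, 15}) = min(|9.3100 - 4|, |9.3100 - 15|)
= min(5.3100, 5.6900) = 5.3100
Resolvent bound = 1/5.3100 = 0.1883

0.1883


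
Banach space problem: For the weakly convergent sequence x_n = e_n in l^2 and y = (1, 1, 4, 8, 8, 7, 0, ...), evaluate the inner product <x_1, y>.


x_1 = e_1 is the standard basis vector with 1 in position 1.
<x_1, y> = y_1 = 1
As n -> infinity, <x_n, y> -> 0, confirming weak convergence of (x_n) to 0.

1


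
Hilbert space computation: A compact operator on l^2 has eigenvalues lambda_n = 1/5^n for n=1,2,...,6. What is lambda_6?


The eigenvalue formula gives lambda_6 = 1/5^6
= 1/15625
= 6.4000e-05

6.4000e-05


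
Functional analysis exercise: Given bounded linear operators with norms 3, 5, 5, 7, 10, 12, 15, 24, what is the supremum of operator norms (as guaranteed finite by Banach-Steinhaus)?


By the Uniform Boundedness Principle, the supremum of norms is finite.
sup_k ||T_k|| = max(3, 5, 5, 7, 10, 12, 15, 24) = 24

24


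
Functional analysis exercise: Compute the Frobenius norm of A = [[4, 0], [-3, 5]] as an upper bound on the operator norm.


||A||_F^2 = sum a_ij^2
= 4^2 + 0^2 + (-3)^2 + 5^2
= 16 + 0 + 9 + 25 = 50
||A||_F = sqrt(50) = 7.0711

7.0711


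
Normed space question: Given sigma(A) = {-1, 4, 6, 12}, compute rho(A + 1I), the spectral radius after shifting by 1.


Spectrum of A + 1I = {0, 5, 7, 13}
Spectral radius = max |lambda| over the shifted spectrum
= max(0, 5, 7, 13) = 13

13


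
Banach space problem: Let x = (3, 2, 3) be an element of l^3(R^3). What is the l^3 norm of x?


The l^3 norm = (sum |x_i|^3)^(1/3)
Sum of 3th powers = 27 + 8 + 27 = 62
||x||_3 = (62)^(1/3) = 3.9579

3.9579


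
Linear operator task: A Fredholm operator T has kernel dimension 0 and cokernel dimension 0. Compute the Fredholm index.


The Fredholm index is defined as ind(T) = dim(ker T) - dim(coker T)
= 0 - 0
= 0

0
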